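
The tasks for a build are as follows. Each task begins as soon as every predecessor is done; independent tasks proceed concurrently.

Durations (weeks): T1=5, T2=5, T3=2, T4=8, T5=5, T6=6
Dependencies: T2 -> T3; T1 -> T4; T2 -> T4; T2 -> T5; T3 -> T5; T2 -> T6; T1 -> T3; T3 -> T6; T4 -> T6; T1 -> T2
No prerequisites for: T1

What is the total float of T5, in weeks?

7

Critical path: T1→T2→T4→T6 = 5+5+8+6 = 24, so the finish is 24 weeks.
Longest path through T5: 17 weeks (earliest finish 17, latest finish 24).
So T5 can slip 24 − 17 = 7 weeks.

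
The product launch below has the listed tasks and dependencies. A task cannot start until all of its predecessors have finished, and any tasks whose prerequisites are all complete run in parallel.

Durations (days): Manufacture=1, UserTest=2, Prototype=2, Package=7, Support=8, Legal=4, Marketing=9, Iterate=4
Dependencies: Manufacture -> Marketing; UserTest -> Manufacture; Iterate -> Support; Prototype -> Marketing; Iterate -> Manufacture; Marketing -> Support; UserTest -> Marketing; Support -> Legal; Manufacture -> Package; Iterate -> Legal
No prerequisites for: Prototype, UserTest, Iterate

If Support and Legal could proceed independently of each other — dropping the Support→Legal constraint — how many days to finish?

Before: longest chain Iterate→Manufacture→Marketing→Support→Legal = 4+1+9+8+4 = 26, finish 26.
Without Support→Legal, Legal's earliest start moves from 22 to 4.
After: Iterate→Manufacture→Marketing→Support = 4+1+9+8 = 22 → 22 days.

22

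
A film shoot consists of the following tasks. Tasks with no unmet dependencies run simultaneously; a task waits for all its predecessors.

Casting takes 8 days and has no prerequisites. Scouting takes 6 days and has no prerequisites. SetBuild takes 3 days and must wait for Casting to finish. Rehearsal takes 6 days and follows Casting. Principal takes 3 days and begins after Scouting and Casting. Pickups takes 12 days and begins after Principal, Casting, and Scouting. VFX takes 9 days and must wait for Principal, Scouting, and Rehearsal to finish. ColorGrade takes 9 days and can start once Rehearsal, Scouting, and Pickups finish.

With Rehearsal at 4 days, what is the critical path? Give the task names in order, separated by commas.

Critical path before the change: Casting→Principal→Pickups→ColorGrade = 8+3+12+9 = 32 giving 32 days.
Rehearsal is off the critical path — its longest chain is 23 days, giving 9 of slack.
That remains the longest chain; total 32 days.

Casting, Principal, Pickups, ColorGrade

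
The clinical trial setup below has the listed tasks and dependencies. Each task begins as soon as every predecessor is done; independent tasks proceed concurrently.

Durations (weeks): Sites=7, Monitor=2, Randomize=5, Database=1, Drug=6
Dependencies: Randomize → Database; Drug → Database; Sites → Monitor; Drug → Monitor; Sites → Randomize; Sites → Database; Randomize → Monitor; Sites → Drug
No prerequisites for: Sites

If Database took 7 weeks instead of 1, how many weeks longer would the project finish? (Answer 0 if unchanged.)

5

Baseline: Sites→Drug→Monitor = 7+6+2 = 15 → 15 weeks.
The longest path through Database is only 14 weeks, so Database has float 1.
Now Sites→Drug→Database = 7+6+7 = 20 is longest, so the finish becomes 20 weeks.
Change in finish: 20 − 15 = +5 weeks.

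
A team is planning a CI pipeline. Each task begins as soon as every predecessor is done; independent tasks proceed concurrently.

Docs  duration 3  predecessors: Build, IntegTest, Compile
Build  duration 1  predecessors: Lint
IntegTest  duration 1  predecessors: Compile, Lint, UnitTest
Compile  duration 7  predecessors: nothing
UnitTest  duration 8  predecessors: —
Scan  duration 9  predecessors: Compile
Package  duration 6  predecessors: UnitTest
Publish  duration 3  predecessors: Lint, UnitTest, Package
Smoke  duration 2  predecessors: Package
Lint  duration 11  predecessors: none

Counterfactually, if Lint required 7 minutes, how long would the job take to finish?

Critical path before the change: UnitTest→Package→Publish = 8+6+3 = 17 giving 17 minutes.
The longest path through Lint is only 15 minutes, so Lint has float 2.
No other chain overtakes it, so the finish is 17 minutes.

17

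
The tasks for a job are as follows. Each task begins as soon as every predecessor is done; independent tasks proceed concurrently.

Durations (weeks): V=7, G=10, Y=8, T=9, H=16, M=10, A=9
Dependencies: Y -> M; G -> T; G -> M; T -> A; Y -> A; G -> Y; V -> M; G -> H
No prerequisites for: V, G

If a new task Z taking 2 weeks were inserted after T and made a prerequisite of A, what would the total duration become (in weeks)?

Originally the job takes 28 weeks.
With Z inserted, A now waits for max(Y, T, Z).
New critical path: G→T→Z→A = 10+9+2+9 = 30 ⇒ 30 weeks.

30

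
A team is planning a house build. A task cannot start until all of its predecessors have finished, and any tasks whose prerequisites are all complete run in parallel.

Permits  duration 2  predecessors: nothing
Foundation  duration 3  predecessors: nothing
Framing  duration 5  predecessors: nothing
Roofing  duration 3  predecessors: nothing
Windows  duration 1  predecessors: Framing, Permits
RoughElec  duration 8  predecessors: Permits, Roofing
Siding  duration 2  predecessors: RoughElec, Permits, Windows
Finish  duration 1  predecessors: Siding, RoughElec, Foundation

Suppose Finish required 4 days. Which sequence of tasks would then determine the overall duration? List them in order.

Roofing, RoughElec, Siding, Finish

Baseline: Roofing→RoughElec→Siding→Finish = 3+8+2+1 = 14 → 14 days.
Finish lies on that path, so at 4 days the path becomes 17 days.
The critical path is still Roofing→RoughElec→Siding→Finish; finish is now 17 days.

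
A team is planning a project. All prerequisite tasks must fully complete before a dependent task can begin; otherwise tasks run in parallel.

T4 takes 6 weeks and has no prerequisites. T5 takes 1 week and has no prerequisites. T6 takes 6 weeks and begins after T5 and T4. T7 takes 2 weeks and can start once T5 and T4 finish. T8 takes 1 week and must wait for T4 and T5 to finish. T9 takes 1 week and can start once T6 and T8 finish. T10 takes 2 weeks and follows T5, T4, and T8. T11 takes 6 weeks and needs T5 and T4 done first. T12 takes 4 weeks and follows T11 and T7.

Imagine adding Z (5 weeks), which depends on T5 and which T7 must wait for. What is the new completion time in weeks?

16

Originally the project takes 16 weeks.
With Z inserted, T7 now waits for max(T5, T4, Z).
New critical path: T4→T11→T12 = 6+6+4 = 16 ⇒ 16 weeks.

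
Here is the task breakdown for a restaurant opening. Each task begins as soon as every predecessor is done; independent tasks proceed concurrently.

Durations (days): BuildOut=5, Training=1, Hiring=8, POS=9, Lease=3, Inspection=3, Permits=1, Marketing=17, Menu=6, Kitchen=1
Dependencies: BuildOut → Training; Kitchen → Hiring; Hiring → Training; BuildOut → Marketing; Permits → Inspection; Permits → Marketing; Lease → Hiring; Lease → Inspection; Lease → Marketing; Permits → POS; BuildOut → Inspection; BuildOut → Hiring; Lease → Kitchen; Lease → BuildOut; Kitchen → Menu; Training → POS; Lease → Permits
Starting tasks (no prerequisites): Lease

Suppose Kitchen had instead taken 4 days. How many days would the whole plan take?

26

Actual critical path: Lease→BuildOut→Hiring→Training→POS = 3+5+8+1+9 = 26 ⇒ 26 days.
Kitchen is off the critical path — its longest chain is 22 days, giving 4 of slack.
The critical path is still Lease→BuildOut→Hiring→Training→POS; finish is now 26 days.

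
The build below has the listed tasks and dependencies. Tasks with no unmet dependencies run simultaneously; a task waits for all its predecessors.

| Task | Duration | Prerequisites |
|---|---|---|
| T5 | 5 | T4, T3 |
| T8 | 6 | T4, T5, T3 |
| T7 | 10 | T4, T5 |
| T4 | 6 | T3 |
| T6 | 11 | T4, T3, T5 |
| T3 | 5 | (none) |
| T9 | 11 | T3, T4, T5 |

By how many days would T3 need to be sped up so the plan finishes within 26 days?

1

Current finish: 27 days; target: 26.
T3 is on every critical path, so each day cut from T3 cuts the finish by one (this holds down to a finish of 23).
Need 27 − 26 = 1 day off T3 → T3 becomes 4 days, finish becomes 26.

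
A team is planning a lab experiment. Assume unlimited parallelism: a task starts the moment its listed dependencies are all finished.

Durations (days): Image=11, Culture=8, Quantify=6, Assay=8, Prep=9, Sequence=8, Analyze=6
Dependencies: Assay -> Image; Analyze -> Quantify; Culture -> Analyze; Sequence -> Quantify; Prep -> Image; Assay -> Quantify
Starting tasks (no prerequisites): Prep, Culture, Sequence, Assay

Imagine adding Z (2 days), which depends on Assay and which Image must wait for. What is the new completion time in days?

Originally the project takes 20 days.
With Z inserted, Image now waits for max(Assay, Prep, Z).
New critical path: Assay→Z→Image = 8+2+11 = 21 ⇒ 21 days.

21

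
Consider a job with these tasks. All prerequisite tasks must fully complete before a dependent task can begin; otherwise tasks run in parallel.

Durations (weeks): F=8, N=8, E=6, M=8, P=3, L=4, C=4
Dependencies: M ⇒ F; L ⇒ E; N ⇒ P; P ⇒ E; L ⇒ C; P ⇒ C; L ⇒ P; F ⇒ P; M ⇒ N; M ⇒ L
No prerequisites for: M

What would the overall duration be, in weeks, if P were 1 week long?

Critical path before the change: M→F→P→E = 8+8+3+6 = 25 giving 25 weeks.
Since P is critical, the -2 change carries straight to that chain (now 23 weeks).
That remains the longest chain; total 23 weeks.

23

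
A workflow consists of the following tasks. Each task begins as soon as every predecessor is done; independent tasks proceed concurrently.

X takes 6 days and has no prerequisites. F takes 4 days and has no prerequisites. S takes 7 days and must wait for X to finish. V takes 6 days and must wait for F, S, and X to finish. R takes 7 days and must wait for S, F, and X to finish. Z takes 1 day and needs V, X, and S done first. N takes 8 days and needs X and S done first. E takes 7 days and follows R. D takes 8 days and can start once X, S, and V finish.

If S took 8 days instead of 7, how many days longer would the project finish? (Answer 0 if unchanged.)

1

Baseline: X→S→V→D = 6+7+6+8 = 27 → 27 days.
S lies on that path, so at 8 days the path becomes 28 days.
The critical path is still X→S→V→D; finish is now 28 days.
Change in finish: 28 − 27 = +1 days.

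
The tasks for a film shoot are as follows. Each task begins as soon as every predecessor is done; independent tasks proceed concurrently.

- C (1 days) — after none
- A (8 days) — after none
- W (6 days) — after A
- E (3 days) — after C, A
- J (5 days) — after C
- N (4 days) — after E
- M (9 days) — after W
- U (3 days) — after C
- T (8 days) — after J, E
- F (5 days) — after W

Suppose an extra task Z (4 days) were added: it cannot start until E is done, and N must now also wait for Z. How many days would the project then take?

Originally the project takes 23 days.
With Z inserted, N now waits for max(E, Z).
New critical path: A→W→M = 8+6+9 = 23 ⇒ 23 days.

23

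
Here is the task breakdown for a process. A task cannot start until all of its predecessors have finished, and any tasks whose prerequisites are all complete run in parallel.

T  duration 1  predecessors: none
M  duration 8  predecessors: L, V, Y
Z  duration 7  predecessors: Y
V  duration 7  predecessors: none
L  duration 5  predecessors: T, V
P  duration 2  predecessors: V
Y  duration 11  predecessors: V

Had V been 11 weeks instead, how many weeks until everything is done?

30

As given, the longest chain is V→Y→M = 7+11+8 = 26, so the finish is 26 weeks.
V lies on that path, so at 11 weeks the path becomes 30 weeks.
That remains the longest chain; total 30 weeks.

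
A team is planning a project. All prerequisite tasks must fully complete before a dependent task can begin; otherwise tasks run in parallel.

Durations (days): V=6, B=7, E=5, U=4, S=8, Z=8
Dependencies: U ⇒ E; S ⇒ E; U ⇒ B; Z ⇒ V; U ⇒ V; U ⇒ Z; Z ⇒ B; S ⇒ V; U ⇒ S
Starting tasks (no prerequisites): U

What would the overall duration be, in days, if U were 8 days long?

Actual critical path: U→Z→B = 4+8+7 = 19 ⇒ 19 days.
Since U is critical, the +4 change carries straight to that chain (now 23 days).
That remains the longest chain; total 23 days.

23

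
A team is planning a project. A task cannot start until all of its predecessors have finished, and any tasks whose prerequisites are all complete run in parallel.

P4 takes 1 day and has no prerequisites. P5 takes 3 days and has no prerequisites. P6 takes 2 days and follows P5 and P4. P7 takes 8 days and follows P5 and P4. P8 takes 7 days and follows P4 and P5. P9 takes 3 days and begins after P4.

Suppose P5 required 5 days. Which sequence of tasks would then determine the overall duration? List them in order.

The binding path is P5→P7 = 3+8 = 11; finish at 11 days.
P5 is on the critical path; changing it to 5 makes that path 13 days.
That remains the longest chain; total 13 days.

P5, P7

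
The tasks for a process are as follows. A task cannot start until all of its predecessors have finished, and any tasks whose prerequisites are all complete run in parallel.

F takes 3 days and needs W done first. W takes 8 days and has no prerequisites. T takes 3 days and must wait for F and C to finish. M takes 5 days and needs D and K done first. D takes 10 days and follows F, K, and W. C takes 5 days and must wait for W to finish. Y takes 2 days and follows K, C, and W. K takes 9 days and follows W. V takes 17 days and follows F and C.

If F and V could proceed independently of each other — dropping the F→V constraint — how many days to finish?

32

With the dependency in place, W→K→D→M = 8+9+10+5 = 32 sets the finish at 32 days.
Dropping F→V doesn't change V's earliest start (13); another predecessor still binds.
New critical path: W→K→D→M = 8+9+10+5 = 32 ⇒ 32 days.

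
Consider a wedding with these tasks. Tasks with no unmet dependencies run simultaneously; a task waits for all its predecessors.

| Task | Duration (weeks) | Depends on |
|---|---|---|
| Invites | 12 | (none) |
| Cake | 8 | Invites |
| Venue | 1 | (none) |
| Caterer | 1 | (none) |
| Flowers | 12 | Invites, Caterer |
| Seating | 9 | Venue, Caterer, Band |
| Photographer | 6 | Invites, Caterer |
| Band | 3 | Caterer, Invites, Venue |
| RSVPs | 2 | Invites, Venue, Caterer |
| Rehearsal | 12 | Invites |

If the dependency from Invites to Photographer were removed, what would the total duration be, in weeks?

Before: longest chain Invites→Flowers = 12+12 = 24, finish 24.
Without Invites→Photographer, Photographer's earliest start moves from 12 to 1.
After: Invites→Flowers = 12+12 = 24 → 24 weeks.

24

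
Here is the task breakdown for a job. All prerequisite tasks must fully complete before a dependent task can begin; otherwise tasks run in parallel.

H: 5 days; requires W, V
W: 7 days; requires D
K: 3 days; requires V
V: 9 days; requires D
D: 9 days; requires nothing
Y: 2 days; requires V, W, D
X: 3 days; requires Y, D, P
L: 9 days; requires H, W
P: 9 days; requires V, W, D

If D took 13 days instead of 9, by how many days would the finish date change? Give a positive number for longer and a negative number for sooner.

4

Critical path before the change: D→V→H→L = 9+9+5+9 = 32 giving 32 days.
D lies on that path, so at 13 days the path becomes 36 days.
The critical path is still D→V→H→L; finish is now 36 days.
Change in finish: 36 − 32 = +4 days.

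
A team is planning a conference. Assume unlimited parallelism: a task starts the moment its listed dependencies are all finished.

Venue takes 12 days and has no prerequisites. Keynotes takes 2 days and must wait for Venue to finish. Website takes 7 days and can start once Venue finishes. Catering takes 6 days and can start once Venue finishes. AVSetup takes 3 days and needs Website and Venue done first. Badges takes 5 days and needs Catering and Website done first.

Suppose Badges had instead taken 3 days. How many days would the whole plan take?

Baseline: Venue→Website→Badges = 12+7+5 = 24 → 24 days.
Badges is on the critical path; changing it to 3 makes that path 22 days.
The binding chain switches to Venue→Website→AVSetup = 12+7+3 = 22; finish 22 days.

22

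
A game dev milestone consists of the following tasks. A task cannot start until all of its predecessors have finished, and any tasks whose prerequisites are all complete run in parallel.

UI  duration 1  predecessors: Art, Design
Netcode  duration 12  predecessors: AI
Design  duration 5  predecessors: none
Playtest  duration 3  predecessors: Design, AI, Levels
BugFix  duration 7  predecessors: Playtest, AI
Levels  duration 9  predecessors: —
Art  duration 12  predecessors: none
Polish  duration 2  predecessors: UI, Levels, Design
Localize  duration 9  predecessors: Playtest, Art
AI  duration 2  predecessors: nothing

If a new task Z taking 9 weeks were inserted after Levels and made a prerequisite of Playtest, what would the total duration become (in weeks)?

Originally the plan takes 21 weeks.
With Z inserted, Playtest now waits for max(Design, AI, Levels, Z).
New critical path: Levels→Z→Playtest→Localize = 9+9+3+9 = 30 ⇒ 30 weeks.

30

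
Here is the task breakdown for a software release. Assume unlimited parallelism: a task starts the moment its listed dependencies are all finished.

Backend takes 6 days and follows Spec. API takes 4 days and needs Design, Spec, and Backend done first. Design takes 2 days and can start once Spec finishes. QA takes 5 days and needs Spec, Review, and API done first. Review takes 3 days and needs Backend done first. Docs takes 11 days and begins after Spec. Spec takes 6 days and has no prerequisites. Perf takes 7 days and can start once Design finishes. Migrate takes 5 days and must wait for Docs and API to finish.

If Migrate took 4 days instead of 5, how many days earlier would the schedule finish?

1

As given, the longest chain is Spec→Docs→Migrate = 6+11+5 = 22, so the finish is 22 days.
Migrate is on the critical path; changing it to 4 makes that path 21 days.
The binding chain switches to Spec→Backend→API→QA = 6+6+4+5 = 21; finish 21 days.
Change in finish: 21 − 22 = -1 days.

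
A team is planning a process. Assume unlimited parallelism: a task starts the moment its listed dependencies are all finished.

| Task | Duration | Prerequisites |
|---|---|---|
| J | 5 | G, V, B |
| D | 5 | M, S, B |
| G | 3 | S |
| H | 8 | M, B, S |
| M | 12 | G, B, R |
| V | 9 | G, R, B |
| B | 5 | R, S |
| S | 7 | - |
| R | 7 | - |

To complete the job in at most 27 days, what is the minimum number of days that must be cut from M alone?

5

Current finish: 32 days; target: 27.
M is on every critical path, so each day cut from M cuts the finish by one (this holds down to a finish of 26).
Need 32 − 27 = 5 days off M → M becomes 7 days, finish becomes 27.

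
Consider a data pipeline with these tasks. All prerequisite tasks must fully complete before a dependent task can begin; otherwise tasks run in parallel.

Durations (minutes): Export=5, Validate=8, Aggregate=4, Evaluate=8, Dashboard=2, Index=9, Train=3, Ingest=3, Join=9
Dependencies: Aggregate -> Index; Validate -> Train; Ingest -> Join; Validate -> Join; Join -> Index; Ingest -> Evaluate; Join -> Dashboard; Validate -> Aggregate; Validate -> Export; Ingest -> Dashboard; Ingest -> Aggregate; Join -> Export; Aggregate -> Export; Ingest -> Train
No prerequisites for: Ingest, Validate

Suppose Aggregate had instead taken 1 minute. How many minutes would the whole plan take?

Baseline: Validate→Join→Index = 8+9+9 = 26 → 26 minutes.
Aggregate is off the critical path — its longest chain is 21 minutes, giving 5 of slack.
The critical path is still Validate→Join→Index; finish is now 26 minutes.

26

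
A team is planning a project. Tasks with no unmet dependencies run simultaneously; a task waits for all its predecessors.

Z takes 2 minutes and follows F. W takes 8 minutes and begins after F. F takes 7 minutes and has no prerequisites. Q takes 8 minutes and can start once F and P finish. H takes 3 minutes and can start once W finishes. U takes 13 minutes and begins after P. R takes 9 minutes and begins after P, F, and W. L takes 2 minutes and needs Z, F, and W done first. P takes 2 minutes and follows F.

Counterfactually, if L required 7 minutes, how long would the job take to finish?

As given, the longest chain is F→W→R = 7+8+9 = 24, so the finish is 24 minutes.
L is off the critical path — its longest chain is 17 minutes, giving 7 of slack.
That remains the longest chain; total 24 minutes.

24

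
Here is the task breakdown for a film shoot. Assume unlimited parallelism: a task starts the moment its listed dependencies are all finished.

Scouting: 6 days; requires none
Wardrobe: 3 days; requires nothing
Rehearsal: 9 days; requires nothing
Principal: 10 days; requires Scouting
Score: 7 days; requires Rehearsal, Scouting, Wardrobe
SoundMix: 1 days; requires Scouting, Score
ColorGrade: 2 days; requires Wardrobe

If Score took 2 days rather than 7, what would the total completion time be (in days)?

16

Baseline: Rehearsal→Score→SoundMix = 9+7+1 = 17 → 17 days.
Since Score is critical, the -5 change carries straight to that chain (now 12 days).
New critical path: Scouting→Principal = 6+10 = 16 ⇒ 16 days.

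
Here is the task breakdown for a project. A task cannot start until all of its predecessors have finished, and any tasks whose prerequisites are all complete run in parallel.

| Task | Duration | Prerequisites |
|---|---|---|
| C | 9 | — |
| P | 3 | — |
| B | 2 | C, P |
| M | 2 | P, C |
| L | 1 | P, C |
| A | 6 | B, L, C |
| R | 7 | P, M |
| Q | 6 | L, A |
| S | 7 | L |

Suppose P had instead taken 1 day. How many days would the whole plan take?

23

Actual critical path: C→B→A→Q = 9+2+6+6 = 23 ⇒ 23 days.
P has 6 days of float (longest path through it is 17).
The critical path is still C→B→A→Q; finish is now 23 days.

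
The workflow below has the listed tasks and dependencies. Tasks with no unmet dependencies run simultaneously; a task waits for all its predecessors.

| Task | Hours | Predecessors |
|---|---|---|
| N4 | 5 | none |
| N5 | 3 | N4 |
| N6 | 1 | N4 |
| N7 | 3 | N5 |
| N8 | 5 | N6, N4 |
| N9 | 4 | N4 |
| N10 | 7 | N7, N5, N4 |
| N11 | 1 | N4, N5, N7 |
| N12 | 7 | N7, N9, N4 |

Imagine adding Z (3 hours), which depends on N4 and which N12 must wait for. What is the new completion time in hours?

18

Originally the project takes 18 hours.
With Z inserted, N12 now waits for max(N7, N9, N4, Z).
New critical path: N4→N5→N7→N10 = 5+3+3+7 = 18 ⇒ 18 hours.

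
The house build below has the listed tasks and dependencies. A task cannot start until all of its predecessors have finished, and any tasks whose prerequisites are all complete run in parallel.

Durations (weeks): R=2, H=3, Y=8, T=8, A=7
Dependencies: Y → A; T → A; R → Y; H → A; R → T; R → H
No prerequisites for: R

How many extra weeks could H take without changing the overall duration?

5

The longest chain is R→Y→A = 2+8+7 = 17; overall finish 17 weeks.
Longest path through H: 12 weeks (earliest finish 5, latest finish 10).
Float = 17 − 12 = 5.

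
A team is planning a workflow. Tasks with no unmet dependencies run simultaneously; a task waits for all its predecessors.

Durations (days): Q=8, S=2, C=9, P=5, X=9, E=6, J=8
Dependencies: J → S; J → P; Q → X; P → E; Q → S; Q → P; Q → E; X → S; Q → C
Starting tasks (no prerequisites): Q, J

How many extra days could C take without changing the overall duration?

Critical path: Q→P→E = 8+5+6 = 19, so the finish is 19 days.
C finishes as early as 17 and must finish by 19.
So C can slip 19 − 17 = 2 days.

2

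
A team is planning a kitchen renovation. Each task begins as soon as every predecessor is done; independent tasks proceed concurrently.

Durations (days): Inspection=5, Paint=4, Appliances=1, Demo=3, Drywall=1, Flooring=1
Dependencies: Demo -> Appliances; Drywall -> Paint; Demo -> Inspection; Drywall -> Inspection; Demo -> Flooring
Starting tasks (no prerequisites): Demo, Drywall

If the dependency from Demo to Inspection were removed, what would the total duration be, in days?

Original critical path: Demo→Inspection = 3+5 = 8 ⇒ 8 days.
Without Demo→Inspection, Inspection's earliest start moves from 3 to 1.
New critical path: Drywall→Inspection = 1+5 = 6 ⇒ 6 days.

6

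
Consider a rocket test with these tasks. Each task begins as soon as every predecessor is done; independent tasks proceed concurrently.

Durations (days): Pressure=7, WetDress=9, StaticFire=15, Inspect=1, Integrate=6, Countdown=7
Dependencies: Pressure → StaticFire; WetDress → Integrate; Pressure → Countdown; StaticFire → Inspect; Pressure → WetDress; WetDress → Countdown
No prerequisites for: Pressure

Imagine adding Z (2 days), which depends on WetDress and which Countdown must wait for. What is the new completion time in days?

25

Originally the schedule takes 23 days.
With Z inserted, Countdown now waits for max(WetDress, Pressure, Z).
New critical path: Pressure→WetDress→Z→Countdown = 7+9+2+7 = 25 ⇒ 25 days.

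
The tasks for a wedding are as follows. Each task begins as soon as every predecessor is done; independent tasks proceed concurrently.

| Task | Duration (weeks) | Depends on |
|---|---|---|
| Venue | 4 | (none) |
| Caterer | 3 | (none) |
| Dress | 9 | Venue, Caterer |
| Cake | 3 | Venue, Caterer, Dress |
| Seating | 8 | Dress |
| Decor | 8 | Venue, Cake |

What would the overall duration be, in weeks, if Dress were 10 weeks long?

25

The binding path is Venue→Dress→Cake→Decor = 4+9+3+8 = 24; finish at 24 weeks.
Dress lies on that path, so at 10 weeks the path becomes 25 weeks.
The critical path is still Venue→Dress→Cake→Decor; finish is now 25 weeks.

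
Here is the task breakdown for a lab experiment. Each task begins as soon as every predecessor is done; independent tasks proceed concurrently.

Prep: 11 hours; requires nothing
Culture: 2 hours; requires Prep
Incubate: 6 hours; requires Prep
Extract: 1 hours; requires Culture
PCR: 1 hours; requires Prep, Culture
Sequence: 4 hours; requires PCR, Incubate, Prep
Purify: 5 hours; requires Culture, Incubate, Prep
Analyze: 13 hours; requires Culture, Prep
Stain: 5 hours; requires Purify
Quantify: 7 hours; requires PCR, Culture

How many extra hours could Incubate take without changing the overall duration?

Prep→Incubate→Purify→Stain = 11+6+5+5 = 27 sets the makespan at 27 hours.
Longest path through Incubate: 27 hours (earliest finish 17, latest finish 17).
So Incubate can slip 17 − 17 = 0 hours.

0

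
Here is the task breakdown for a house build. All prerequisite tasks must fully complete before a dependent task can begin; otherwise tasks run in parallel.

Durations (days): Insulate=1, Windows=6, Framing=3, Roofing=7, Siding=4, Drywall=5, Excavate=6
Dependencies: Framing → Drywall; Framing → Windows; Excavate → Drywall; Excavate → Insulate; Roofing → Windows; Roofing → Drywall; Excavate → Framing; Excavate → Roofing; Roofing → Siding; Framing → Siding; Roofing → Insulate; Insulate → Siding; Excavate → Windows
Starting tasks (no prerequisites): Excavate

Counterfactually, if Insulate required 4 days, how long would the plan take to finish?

Critical path before the change: Excavate→Roofing→Windows = 6+7+6 = 19 giving 19 days.
Insulate is off the critical path — its longest chain is 18 days, giving 1 of slack.
The binding chain switches to Excavate→Roofing→Insulate→Siding = 6+7+4+4 = 21; finish 21 days.

21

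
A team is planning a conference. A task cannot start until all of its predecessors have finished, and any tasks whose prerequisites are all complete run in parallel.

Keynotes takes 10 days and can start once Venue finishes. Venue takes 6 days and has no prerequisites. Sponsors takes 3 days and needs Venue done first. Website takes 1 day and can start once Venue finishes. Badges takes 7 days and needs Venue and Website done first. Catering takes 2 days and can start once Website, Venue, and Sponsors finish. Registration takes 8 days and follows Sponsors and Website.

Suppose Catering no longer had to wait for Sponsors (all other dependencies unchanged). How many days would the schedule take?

17

Original critical path: Venue→Sponsors→Registration = 6+3+8 = 17 ⇒ 17 days.
Without Sponsors→Catering, Catering's earliest start moves from 9 to 7.
After: Venue→Sponsors→Registration = 6+3+8 = 17 → 17 days.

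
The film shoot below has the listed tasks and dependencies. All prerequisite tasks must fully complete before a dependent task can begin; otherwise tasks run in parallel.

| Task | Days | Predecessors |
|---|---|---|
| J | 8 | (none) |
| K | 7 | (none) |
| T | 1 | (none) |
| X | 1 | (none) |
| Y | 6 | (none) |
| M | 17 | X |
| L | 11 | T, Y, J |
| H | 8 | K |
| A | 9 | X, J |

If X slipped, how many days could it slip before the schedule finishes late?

1

The longest chain is J→L = 8+11 = 19; overall finish 19 days.
The longest chain containing X totals 18 days.
Slack of X = 1 − 0 = 1 day.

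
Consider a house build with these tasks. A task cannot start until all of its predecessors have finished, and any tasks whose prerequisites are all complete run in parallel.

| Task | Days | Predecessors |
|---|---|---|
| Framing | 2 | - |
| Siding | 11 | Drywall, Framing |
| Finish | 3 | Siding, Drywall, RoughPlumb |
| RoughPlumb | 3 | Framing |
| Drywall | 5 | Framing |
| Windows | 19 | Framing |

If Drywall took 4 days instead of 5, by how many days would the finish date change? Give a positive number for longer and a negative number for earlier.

0

Actual critical path: Framing→Drywall→Siding→Finish = 2+5+11+3 = 21 ⇒ 21 days.
Drywall lies on that path, so at 4 days the path becomes 20 days.
The binding chain switches to Framing→Windows = 2+19 = 21; finish 21 days.
Change in finish: 21 − 21 = +0 days.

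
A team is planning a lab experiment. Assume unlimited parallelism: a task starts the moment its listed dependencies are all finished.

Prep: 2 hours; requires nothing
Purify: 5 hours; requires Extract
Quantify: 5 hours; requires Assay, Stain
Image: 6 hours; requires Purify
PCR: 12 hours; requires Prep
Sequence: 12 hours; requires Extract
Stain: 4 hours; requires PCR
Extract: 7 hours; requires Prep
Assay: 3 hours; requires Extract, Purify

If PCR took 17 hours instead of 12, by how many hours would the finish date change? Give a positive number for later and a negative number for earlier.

Baseline: Prep→PCR→Stain→Quantify = 2+12+4+5 = 23 → 23 hours.
Since PCR is critical, the +5 change carries straight to that chain (now 28 hours).
The critical path is still Prep→PCR→Stain→Quantify; finish is now 28 hours.
Change in finish: 28 − 23 = +5 hours.

5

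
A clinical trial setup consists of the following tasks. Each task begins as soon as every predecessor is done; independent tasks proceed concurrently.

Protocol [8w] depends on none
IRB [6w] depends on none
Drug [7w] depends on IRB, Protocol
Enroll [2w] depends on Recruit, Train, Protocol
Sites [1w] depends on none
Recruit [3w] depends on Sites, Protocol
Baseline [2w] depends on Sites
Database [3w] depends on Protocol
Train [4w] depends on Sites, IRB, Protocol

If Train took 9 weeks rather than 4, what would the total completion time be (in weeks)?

The binding path is Protocol→Drug = 8+7 = 15; finish at 15 weeks.
Train is off the critical path — its longest chain is 14 weeks, giving 1 of slack.
The binding chain switches to Protocol→Train→Enroll = 8+9+2 = 19; finish 19 weeks.

19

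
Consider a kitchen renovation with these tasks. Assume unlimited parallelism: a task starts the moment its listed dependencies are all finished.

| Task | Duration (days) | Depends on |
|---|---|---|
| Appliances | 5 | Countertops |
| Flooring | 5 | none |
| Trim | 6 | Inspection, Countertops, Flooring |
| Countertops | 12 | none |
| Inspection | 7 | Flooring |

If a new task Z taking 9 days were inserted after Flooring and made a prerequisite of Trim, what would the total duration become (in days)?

20

Originally the schedule takes 18 days.
With Z inserted, Trim now waits for max(Inspection, Countertops, Flooring, Z).
New critical path: Flooring→Z→Trim = 5+9+6 = 20 ⇒ 20 days.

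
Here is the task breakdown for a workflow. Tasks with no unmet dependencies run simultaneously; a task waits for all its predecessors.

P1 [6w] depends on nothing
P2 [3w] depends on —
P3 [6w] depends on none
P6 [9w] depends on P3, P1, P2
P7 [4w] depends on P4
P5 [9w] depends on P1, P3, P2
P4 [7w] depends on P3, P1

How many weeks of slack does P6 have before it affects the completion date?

2

Critical path: P1→P4→P7 = 6+7+4 = 17, so the finish is 17 weeks.
Longest path through P6: 15 weeks (earliest finish 15, latest finish 17).
So P6 can slip 17 − 15 = 2 weeks.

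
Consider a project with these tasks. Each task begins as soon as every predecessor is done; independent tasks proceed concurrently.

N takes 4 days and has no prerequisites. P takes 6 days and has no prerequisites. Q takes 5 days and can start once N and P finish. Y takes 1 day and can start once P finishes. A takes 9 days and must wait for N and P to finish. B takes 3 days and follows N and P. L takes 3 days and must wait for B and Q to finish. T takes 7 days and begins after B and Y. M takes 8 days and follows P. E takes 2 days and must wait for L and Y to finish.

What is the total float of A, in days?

The longest chain is P→Q→L→E = 6+5+3+2 = 16; overall finish 16 days.
A finishes as early as 15 and must finish by 16.
Slack of A = 7 − 6 = 1 day.

1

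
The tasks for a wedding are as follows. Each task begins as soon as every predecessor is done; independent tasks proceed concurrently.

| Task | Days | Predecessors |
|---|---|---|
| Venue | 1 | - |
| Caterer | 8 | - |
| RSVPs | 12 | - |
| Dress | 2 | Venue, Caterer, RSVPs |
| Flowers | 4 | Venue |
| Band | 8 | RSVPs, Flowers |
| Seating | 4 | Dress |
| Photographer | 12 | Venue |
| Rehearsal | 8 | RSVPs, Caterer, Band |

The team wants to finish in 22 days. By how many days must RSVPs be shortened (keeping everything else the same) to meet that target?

Current finish: 28 days; target: 22.
RSVPs is on every critical path, so each day cut from RSVPs cuts the finish by one (this holds down to a finish of 21).
Need 28 − 22 = 6 days off RSVPs → RSVPs becomes 6 days, finish becomes 22.

6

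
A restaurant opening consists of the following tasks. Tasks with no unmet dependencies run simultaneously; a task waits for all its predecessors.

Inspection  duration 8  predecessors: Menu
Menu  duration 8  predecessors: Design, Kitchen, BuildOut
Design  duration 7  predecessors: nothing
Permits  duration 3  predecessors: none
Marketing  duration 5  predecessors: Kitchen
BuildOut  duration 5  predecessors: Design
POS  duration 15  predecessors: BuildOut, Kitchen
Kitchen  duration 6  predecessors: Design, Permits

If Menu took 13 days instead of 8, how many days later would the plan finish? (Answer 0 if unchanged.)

5

Critical path before the change: Design→Kitchen→Menu→Inspection = 7+6+8+8 = 29 giving 29 days.
Menu lies on that path, so at 13 days the path becomes 34 days.
The critical path is still Design→Kitchen→Menu→Inspection; finish is now 34 days.
Change in finish: 34 − 29 = +5 days.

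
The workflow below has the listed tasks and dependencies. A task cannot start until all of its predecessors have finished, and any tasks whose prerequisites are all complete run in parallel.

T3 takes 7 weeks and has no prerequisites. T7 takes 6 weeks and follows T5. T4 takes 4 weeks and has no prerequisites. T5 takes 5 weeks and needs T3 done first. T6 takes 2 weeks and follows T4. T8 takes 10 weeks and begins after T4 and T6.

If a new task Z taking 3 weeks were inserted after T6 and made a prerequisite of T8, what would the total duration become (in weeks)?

19

Originally the job takes 18 weeks.
With Z inserted, T8 now waits for max(T4, T6, Z).
New critical path: T4→T6→Z→T8 = 4+2+3+10 = 19 ⇒ 19 weeks.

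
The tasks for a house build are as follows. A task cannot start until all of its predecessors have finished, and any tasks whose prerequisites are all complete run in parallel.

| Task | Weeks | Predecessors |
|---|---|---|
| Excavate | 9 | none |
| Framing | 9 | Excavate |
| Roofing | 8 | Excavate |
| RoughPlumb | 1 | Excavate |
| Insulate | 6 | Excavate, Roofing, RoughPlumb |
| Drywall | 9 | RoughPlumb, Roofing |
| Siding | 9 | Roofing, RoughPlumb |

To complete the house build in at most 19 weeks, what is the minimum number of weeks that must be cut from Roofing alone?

7

Current finish: 26 weeks; target: 19.
Roofing is on every critical path, so each week cut from Roofing cuts the finish by one (this holds down to a finish of 19).
Need 26 − 19 = 7 weeks off Roofing → Roofing becomes 1 week, finish becomes 19.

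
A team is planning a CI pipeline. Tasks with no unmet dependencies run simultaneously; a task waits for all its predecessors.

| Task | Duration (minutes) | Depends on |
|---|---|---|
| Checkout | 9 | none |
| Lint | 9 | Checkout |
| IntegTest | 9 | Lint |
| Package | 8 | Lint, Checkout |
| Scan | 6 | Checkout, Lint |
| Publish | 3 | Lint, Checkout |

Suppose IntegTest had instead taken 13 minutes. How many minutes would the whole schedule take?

31

Actual critical path: Checkout→Lint→IntegTest = 9+9+9 = 27 ⇒ 27 minutes.
Since IntegTest is critical, the +4 change carries straight to that chain (now 31 minutes).
No other chain overtakes it, so the finish is 31 minutes.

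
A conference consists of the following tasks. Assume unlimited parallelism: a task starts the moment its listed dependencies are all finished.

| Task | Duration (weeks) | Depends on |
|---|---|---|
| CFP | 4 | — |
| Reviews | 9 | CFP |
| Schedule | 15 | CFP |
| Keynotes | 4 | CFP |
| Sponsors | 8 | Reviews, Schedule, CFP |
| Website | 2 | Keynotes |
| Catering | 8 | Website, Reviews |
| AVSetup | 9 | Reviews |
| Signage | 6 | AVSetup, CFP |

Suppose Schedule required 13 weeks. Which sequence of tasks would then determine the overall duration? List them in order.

The binding path is CFP→Reviews→AVSetup→Signage = 4+9+9+6 = 28; finish at 28 weeks.
Schedule is off the critical path — its longest chain is 27 weeks, giving 1 of slack.
No other chain overtakes it, so the finish is 28 weeks.

CFP, Reviews, AVSetup, Signage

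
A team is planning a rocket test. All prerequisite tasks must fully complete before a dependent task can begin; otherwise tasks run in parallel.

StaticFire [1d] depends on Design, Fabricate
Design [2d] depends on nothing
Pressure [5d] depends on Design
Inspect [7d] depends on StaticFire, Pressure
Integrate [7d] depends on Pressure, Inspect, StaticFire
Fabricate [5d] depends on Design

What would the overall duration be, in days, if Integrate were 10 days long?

Actual critical path: Design→Fabricate→StaticFire→Inspect→Integrate = 2+5+1+7+7 = 22 ⇒ 22 days.
Integrate lies on that path, so at 10 days the path becomes 25 days.
That remains the longest chain; total 25 days.

25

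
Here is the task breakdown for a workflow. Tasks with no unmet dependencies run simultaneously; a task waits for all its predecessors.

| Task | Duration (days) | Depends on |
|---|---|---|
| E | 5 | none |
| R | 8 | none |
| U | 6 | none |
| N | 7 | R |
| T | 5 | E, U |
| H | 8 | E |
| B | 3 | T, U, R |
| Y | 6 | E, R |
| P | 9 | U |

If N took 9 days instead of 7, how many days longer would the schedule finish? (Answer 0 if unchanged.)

The binding path is R→N = 8+7 = 15; finish at 15 days.
N lies on that path, so at 9 days the path becomes 17 days.
No other chain overtakes it, so the finish is 17 days.
Change in finish: 17 − 15 = +2 days.

2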